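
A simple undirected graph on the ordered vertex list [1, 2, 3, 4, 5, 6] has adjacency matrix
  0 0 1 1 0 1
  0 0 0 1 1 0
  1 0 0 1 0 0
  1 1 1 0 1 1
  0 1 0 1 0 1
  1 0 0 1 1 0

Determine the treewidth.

2

A width-2 tree decomposition is:
Bags: B1 = {4, 5, 6}  B2 = {2, 4, 5}  B3 = {1, 4, 6}  B4 = {1, 3, 4}
Tree: B1–B2, B1–B3, B3–B4
Each bag holds 3 vertices, so the decomposition has width 2, which upper-bounds the treewidth. For the lower bound, the 3 vertices {1, 3, 4} are pairwise adjacent, and any tree decomposition puts a clique entirely inside one bag — forcing width ≥ 2. Therefore the treewidth is 2.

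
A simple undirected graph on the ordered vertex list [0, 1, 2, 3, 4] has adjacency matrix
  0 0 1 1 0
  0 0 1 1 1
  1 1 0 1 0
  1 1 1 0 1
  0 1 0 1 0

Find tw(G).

A width-2 tree decomposition is:
Bags: B1 = {1, 2, 3}  B2 = {0, 2, 3}  B3 = {1, 3, 4}
Tree: B1–B2, B1–B3
Every bag has size at most 3, so the width is 3 − 1 = 2 and tw(G) ≤ 2. For the lower bound, the 3 vertices {0, 2, 3} are pairwise adjacent, and any tree decomposition puts a clique entirely inside one bag — forcing width ≥ 2. Hence tw(G) = 2 exactly.

2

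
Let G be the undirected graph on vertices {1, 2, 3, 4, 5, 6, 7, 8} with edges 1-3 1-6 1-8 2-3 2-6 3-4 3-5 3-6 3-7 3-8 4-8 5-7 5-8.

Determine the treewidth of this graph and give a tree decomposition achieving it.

Each bag holds 3 vertices, so the decomposition has width 2, which upper-bounds the treewidth. Conversely, {1, 3, 8} is a clique of size 3, and the vertices of any clique must share a bag in every tree decomposition; so some bag has ≥ 3 vertices and tw(G) ≥ 2. The upper and lower bounds meet at 2, so that is the treewidth.

Treewidth 2.
One such decomposition:
Bags: B1 = {3, 5, 8}  B2 = {1, 3, 8}  B3 = {3, 5, 7}  B4 = {1, 3, 6}  B5 = {2, 3, 6}  B6 = {3, 4, 8}
Tree: B1–B2, B1–B3, B2–B4, B4–B5, B1–B6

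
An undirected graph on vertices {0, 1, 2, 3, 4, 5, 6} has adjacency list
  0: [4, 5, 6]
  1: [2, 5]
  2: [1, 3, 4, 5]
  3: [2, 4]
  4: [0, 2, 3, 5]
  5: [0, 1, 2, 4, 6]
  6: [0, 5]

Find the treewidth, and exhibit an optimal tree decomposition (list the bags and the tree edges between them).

Treewidth 2.
Bags: B1 = {0, 5, 6}  B2 = {0, 4, 5}  B3 = {2, 4, 5}  B4 = {1, 2, 5}  B5 = {2, 3, 4}
Tree: B1–B2, B2–B3, B3–B4, B3–B5

The largest bag has 3 vertices, giving width 2; this decomposition certifies tw(G) ≤ 2. For the lower bound, the 3 vertices {2, 3, 4} are pairwise adjacent, and any tree decomposition puts a clique entirely inside one bag — forcing width ≥ 2. Combining the bounds, tw(G) = 2.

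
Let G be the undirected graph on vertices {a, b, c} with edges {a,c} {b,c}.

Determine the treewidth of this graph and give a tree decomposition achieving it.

Each bag holds 2 vertices, so the decomposition has width 1, which upper-bounds the treewidth. Since G has at least one edge (e.g. b–c), it is not an edgeless graph, so tw(G) ≥ 1. Combining the bounds, tw(G) = 1.

Treewidth 1.
One such decomposition:
Bags: B1 = {b, c}  B2 = {a, c}
Tree: B1–B2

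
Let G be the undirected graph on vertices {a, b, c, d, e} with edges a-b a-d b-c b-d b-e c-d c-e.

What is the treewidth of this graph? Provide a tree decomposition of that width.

Treewidth 2.
Bags: B1 = {b, c, d}  B2 = {b, c, e}  B3 = {a, b, d}
Tree: B1–B2, B1–B3

The largest bag has 3 vertices, giving width 2; this decomposition certifies tw(G) ≤ 2. For the lower bound, the 3 vertices {b, c, d} are pairwise adjacent, and any tree decomposition puts a clique entirely inside one bag — forcing width ≥ 2. Hence tw(G) = 2 exactly.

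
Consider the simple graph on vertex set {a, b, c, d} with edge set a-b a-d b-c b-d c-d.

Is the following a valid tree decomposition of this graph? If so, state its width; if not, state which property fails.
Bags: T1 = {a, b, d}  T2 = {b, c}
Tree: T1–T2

A tree decomposition must satisfy three properties: every vertex lies in some bag; for every edge, both endpoints lie together in some bag; and for every vertex, the bags containing it form a connected subtree. Here edge (d,c) lies in no bag, so the decomposition is invalid.

No — edge (d,c) lies in no bag.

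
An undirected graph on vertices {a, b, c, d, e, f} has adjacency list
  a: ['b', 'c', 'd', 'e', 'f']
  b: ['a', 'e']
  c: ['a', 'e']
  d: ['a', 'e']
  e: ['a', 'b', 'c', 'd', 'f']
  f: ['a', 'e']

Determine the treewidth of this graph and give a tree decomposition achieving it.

Each bag holds 3 vertices, so the decomposition has width 2, which upper-bounds the treewidth. For the lower bound, the 3 vertices {a, d, e} are pairwise adjacent, and any tree decomposition puts a clique entirely inside one bag — forcing width ≥ 2. Therefore the treewidth is 2.

Treewidth 2.
Bags: B1 = {a, e, f}  B2 = {a, c, e}  B3 = {a, b, e}  B4 = {a, d, e}
Tree: B1–B2, B1–B3, B3–B4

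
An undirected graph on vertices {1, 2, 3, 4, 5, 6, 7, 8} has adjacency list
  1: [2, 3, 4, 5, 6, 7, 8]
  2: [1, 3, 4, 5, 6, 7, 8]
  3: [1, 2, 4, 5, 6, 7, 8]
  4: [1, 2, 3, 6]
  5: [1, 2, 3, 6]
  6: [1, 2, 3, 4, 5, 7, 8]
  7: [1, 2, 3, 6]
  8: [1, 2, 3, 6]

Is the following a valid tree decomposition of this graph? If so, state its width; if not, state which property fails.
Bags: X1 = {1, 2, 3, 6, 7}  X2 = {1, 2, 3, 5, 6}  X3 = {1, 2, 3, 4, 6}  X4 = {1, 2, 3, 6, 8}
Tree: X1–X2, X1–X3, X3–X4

Vertex coverage: the bags together contain {1, 2, 3, 4, 5, 6, 7, 8}, the full vertex set. Edge coverage: each edge of G has both endpoints in at least one bag. Running intersection: for every vertex, the bags containing it form a connected subtree. All three properties hold, so this is a valid tree decomposition of width max|bag| − 1 = 4, and hence tw(G) ≤ 4.

Yes; width 4.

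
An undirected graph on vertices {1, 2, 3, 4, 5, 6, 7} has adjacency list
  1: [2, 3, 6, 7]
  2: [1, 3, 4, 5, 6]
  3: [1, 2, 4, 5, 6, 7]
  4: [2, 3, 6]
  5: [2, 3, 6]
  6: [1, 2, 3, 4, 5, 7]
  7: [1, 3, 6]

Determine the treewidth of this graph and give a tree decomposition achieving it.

Treewidth 3.
One optimal decomposition is:
Bags: B1 = {1, 2, 3, 6}  B2 = {1, 3, 6, 7}  B3 = {2, 3, 5, 6}  B4 = {2, 3, 4, 6}
Tree: B1–B2, B1–B3, B1–B4

Every bag has size at most 4, so the width is 4 − 1 = 3 and tw(G) ≤ 3. For the lower bound, the 4 vertices {1, 2, 3, 6} are pairwise adjacent, and any tree decomposition puts a clique entirely inside one bag — forcing width ≥ 3. Hence tw(G) = 3 exactly.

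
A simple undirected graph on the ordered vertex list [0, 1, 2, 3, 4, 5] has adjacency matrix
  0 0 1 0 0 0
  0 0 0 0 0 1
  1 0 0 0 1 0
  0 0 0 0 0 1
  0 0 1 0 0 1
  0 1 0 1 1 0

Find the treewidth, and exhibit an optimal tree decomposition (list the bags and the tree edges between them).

Every bag has size at most 2, so the width is 2 − 1 = 1 and tw(G) ≤ 1. G has an edge, so its treewidth is at least 1. Therefore the treewidth is 1.

Treewidth 1.
One such decomposition:
Bags: B1 = {2, 4}  B2 = {4, 5}  B3 = {3, 5}  B4 = {1, 5}  B5 = {0, 2}
Tree: B1–B2, B2–B3, B2–B4, B1–B5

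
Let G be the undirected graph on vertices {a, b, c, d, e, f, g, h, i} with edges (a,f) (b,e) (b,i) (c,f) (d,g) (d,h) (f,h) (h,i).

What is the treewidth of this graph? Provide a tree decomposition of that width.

Treewidth 1.
Bags: B1 = {h, i}  B2 = {f, h}  B3 = {b, i}  B4 = {c, f}  B5 = {d, h}  B6 = {d, g}  B7 = {b, e}  B8 = {a, f}
Tree: B1–B2, B1–B3, B2–B4, B1–B5, B5–B6, B3–B7, B4–B8

Every bag has size at most 2, so the width is 2 − 1 = 1 and tw(G) ≤ 1. G has an edge, so its treewidth is at least 1. Hence tw(G) = 1 exactly.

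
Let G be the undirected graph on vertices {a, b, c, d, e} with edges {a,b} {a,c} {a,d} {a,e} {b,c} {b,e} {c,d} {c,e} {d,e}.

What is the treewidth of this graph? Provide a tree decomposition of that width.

Treewidth 3.
Bags: B1 = {a, c, d, e}  B2 = {a, b, c, e}
Tree: B1–B2

Every bag has size at most 4, so the width is 4 − 1 = 3 and tw(G) ≤ 3. Conversely, {a, c, d, e} is a clique of size 4, and the vertices of any clique must share a bag in every tree decomposition; so some bag has ≥ 4 vertices and tw(G) ≥ 3. Combining the bounds, tw(G) = 3.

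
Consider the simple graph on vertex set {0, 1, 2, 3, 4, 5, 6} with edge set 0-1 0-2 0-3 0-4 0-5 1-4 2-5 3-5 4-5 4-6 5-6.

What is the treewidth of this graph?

A width-2 tree decomposition is:
Bags: B1 = {4, 5, 6}  B2 = {0, 4, 5}  B3 = {0, 2, 5}  B4 = {0, 3, 5}  B5 = {0, 1, 4}
Tree: B1–B2, B2–B3, B3–B4, B2–B5
Every bag has size at most 3, so the width is 3 − 1 = 2 and tw(G) ≤ 2. On the other hand G contains the 3-clique {0, 1, 4}. A clique must lie in a single bag of any decomposition, so no decomposition can have width below 2. The upper and lower bounds meet at 2, so that is the treewidth.

2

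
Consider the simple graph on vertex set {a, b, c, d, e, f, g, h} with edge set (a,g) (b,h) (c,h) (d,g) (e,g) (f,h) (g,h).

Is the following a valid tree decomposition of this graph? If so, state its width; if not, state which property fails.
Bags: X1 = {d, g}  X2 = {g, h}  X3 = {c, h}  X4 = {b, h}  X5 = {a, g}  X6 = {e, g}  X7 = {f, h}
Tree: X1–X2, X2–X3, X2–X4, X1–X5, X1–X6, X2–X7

Every vertex of G appears in some bag (union = {a, b, c, d, e, f, g, h}); every edge is covered by a bag; and for each vertex v the set of bags containing v is connected in the bag tree. The decomposition is therefore valid. The largest bag has 2 vertices, so the width is 1.

Yes; width 1.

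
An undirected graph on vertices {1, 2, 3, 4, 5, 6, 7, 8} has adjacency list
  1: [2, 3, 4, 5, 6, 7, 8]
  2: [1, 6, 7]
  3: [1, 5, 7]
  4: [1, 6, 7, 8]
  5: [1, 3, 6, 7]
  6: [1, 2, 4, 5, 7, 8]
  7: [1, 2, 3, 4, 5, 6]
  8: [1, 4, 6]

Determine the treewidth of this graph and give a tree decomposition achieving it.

Treewidth 3.
Bags: B1 = {1, 3, 5, 7}  B2 = {1, 5, 6, 7}  B3 = {1, 4, 6, 7}  B4 = {1, 2, 6, 7}  B5 = {1, 4, 6, 8}
Tree: B1–B2, B2–B3, B2–B4, B3–B5

Every bag has size at most 4, so the width is 4 − 1 = 3 and tw(G) ≤ 3. For the lower bound, the 4 vertices {1, 3, 5, 7} are pairwise adjacent, and any tree decomposition puts a clique entirely inside one bag — forcing width ≥ 3. Hence tw(G) = 3 exactly.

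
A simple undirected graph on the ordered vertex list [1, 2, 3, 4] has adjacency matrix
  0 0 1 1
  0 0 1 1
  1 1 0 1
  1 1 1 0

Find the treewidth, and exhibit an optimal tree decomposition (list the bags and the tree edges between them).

Treewidth 2.
Bags: B1 = {1, 3, 4}  B2 = {2, 3, 4}
Tree: B1–B2

The largest bag has 3 vertices, giving width 2; this decomposition certifies tw(G) ≤ 2. On the other hand G contains the 3-clique {1, 3, 4}. A clique must lie in a single bag of any decomposition, so no decomposition can have width below 2. The upper and lower bounds meet at 2, so that is the treewidth.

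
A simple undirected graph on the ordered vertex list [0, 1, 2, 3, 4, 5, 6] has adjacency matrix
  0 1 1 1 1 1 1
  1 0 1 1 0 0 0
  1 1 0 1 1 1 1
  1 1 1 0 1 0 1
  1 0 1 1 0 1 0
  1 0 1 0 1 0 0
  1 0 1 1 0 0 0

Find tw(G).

A width-3 tree decomposition is:
Bags: B1 = {0, 2, 3, 4}  B2 = {0, 1, 2, 3}  B3 = {0, 2, 3, 6}  B4 = {0, 2, 4, 5}
Tree: B1–B2, B2–B3, B1–B4
The largest bag has 4 vertices, giving width 3; this decomposition certifies tw(G) ≤ 3. For the lower bound, the 4 vertices {0, 1, 2, 3} are pairwise adjacent, and any tree decomposition puts a clique entirely inside one bag — forcing width ≥ 3. Combining the bounds, tw(G) = 3.

3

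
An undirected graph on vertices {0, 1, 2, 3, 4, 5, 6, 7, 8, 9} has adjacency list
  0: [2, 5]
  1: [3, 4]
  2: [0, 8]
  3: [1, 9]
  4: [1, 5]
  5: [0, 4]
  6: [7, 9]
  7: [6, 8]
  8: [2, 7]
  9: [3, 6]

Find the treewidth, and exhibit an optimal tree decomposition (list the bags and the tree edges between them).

Treewidth 2.
One such decomposition:
Bags: B1 = {2, 7, 8}  B2 = {2, 6, 7}  B3 = {2, 6, 9}  B4 = {2, 3, 9}  B5 = {1, 2, 3}  B6 = {1, 2, 4}  B7 = {2, 4, 5}  B8 = {0, 2, 5}
Tree: B1–B2, B2–B3, B3–B4, B4–B5, B5–B6, B6–B7, B7–B8

Every bag has size at most 3, so the width is 3 − 1 = 2 and tw(G) ≤ 2. For the lower bound, G contains the cycle 2–8–7–6–9–3–1–4–5–0–2, so G is not a forest; only forests have treewidth ≤ 1, hence tw(G) ≥ 2. Therefore the treewidth is 2.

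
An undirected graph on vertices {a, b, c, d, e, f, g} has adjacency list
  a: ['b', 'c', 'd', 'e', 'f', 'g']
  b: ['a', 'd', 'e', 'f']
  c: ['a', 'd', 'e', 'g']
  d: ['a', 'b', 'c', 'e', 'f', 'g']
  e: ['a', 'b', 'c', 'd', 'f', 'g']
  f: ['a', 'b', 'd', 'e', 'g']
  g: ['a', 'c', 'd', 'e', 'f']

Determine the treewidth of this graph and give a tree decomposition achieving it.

Treewidth 4.
One such decomposition:
Bags: B1 = {a, b, d, e, f}  B2 = {a, d, e, f, g}  B3 = {a, c, d, e, g}
Tree: B1–B2, B2–B3

Every bag has size at most 5, so the width is 5 − 1 = 4 and tw(G) ≤ 4. For the lower bound, the 5 vertices {a, c, d, e, g} are pairwise adjacent, and any tree decomposition puts a clique entirely inside one bag — forcing width ≥ 4. Hence tw(G) = 4 exactly.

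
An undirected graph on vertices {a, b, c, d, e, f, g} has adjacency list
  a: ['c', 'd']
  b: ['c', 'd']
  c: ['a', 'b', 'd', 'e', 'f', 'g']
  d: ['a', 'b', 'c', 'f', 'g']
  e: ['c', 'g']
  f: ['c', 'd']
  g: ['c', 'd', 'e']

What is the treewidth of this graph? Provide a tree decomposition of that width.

Treewidth 2.
Bags: B1 = {c, e, g}  B2 = {c, d, g}  B3 = {c, d, f}  B4 = {a, c, d}  B5 = {b, c, d}
Tree: B1–B2, B2–B3, B3–B4, B2–B5

The largest bag has 3 vertices, giving width 2; this decomposition certifies tw(G) ≤ 2. Conversely, {c, d, g} is a clique of size 3, and the vertices of any clique must share a bag in every tree decomposition; so some bag has ≥ 3 vertices and tw(G) ≥ 2. Hence tw(G) = 2 exactly.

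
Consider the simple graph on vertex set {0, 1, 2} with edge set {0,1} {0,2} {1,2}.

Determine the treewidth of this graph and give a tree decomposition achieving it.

Treewidth 2.
One optimal decomposition is:
Bags: B1 = {0, 1, 2}
Tree: (single bag)

With just one bag of size 3, the width is 3 − 1 = 2, so tw(G) ≤ 2. On the other hand G contains the 3-clique {0, 1, 2}. A clique must lie in a single bag of any decomposition, so no decomposition can have width below 2. Hence tw(G) = 2 exactly.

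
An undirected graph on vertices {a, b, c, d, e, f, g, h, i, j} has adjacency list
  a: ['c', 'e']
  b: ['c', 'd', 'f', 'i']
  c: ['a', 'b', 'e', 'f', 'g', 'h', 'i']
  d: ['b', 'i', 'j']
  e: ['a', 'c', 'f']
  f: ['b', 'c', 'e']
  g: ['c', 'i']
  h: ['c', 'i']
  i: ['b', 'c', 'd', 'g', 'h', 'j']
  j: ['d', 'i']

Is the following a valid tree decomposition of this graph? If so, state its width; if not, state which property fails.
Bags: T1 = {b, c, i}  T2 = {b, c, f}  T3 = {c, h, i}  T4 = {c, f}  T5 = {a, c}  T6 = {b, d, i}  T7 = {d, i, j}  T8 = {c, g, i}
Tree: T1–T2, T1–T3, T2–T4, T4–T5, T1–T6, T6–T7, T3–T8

No — vertex e appears in no bag.

A tree decomposition must satisfy three properties: every vertex lies in some bag; for every edge, both endpoints lie together in some bag; and for every vertex, the bags containing it form a connected subtree. Here vertex e appears in no bag, so the decomposition is invalid.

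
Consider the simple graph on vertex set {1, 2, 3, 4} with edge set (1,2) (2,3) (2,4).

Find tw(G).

A width-1 tree decomposition is:
Bags: B1 = {1, 2}  B2 = {2, 3}  B3 = {2, 4}
Tree: B1–B2, B2–B3
Every bag has size at most 2, so the width is 2 − 1 = 1 and tw(G) ≤ 1. Any graph with an edge has treewidth ≥ 1, and G has the edge 1–2. Therefore the treewidth is 1.

1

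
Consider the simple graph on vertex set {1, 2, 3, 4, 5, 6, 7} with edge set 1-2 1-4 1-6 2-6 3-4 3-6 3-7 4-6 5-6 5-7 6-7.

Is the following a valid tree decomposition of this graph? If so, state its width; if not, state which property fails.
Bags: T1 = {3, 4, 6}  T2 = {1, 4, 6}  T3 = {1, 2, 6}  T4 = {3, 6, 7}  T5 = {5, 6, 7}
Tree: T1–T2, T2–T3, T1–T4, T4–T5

Vertex coverage: the bags together contain {1, 2, 3, 4, 5, 6, 7}, the full vertex set. Edge coverage: each edge of G has both endpoints in at least one bag. Running intersection: for every vertex, the bags containing it form a connected subtree. All three properties hold, so this is a valid tree decomposition of width max|bag| − 1 = 2, and hence tw(G) ≤ 2.

Yes; width 2.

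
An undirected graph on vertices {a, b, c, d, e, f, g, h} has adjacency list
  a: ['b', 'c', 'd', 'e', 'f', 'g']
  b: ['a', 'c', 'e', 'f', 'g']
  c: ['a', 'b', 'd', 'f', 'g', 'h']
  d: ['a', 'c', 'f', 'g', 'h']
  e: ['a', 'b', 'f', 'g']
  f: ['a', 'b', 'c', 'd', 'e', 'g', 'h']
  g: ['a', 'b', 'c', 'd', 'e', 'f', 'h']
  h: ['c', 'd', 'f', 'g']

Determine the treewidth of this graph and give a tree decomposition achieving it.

Treewidth 4.
Bags: B1 = {a, b, c, f, g}  B2 = {a, b, e, f, g}  B3 = {a, c, d, f, g}  B4 = {c, d, f, g, h}
Tree: B1–B2, B1–B3, B3–B4

Each bag holds 5 vertices, so the decomposition has width 4, which upper-bounds the treewidth. On the other hand G contains the 5-clique {a, b, e, f, g}. A clique must lie in a single bag of any decomposition, so no decomposition can have width below 4. The upper and lower bounds meet at 4, so that is the treewidth.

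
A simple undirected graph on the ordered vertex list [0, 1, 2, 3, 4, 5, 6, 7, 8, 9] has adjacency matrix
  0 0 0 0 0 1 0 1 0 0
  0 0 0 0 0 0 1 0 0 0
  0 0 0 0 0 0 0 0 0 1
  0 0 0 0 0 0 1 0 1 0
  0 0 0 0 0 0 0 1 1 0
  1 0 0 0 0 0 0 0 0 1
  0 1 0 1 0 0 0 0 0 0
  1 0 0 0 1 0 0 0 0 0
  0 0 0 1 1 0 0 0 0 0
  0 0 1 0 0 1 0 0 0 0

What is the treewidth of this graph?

1

A width-1 tree decomposition is:
Bags: B1 = {1, 6}  B2 = {3, 6}  B3 = {3, 8}  B4 = {4, 8}  B5 = {4, 7}  B6 = {0, 7}  B7 = {0, 5}  B8 = {5, 9}  B9 = {2, 9}
Tree: B1–B2, B2–B3, B3–B4, B4–B5, B5–B6, B6–B7, B7–B8, B8–B9
Each bag holds 2 vertices, so the decomposition has width 1, which upper-bounds the treewidth. Since G has at least one edge (e.g. 1–6), it is not an edgeless graph, so tw(G) ≥ 1. The upper and lower bounds meet at 1, so that is the treewidth.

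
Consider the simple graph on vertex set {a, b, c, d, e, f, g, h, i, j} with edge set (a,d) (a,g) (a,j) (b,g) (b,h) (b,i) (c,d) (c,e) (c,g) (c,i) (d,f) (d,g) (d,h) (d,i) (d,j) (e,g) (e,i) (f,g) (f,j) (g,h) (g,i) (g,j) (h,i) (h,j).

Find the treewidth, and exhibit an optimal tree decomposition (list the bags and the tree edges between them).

Every bag has size at most 4, so the width is 4 − 1 = 3 and tw(G) ≤ 3. On the other hand G contains the 4-clique {d, g, h, j}. A clique must lie in a single bag of any decomposition, so no decomposition can have width below 3. Combining the bounds, tw(G) = 3.

Treewidth 3.
One such decomposition:
Bags: B1 = {d, g, h, i}  B2 = {d, g, h, j}  B3 = {c, d, g, i}  B4 = {b, g, h, i}  B5 = {a, d, g, j}  B6 = {d, f, g, j}  B7 = {c, e, g, i}
Tree: B1–B2, B1–B3, B1–B4, B2–B5, B2–B6, B3–B7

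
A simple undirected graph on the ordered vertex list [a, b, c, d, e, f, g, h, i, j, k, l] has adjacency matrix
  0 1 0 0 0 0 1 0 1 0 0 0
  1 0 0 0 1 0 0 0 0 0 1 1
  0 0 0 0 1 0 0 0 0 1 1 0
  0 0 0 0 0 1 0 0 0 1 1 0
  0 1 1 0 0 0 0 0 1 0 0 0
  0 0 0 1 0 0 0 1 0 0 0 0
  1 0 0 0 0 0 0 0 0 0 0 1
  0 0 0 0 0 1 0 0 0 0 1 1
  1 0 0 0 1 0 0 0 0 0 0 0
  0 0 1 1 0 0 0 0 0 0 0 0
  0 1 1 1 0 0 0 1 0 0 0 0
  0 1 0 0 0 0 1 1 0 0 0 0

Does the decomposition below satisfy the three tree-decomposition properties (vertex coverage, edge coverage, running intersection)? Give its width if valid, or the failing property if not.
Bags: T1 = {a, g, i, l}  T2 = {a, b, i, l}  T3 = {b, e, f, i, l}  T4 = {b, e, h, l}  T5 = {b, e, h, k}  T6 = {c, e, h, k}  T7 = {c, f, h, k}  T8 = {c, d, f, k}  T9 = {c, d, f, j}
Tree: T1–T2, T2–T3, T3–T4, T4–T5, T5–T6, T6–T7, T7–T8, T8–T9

No — bags containing vertex f are not connected in the tree.

A tree decomposition must satisfy three properties: every vertex lies in some bag; for every edge, both endpoints lie together in some bag; and for every vertex, the bags containing it form a connected subtree. Here bags containing vertex f are not connected in the tree, so the decomposition is invalid.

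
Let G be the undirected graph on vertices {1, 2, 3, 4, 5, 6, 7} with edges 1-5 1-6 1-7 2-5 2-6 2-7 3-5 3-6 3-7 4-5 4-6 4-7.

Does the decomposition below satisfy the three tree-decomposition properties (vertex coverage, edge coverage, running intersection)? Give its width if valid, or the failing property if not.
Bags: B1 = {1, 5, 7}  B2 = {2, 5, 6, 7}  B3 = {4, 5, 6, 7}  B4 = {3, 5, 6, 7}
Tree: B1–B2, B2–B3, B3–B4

A tree decomposition must satisfy three properties: every vertex lies in some bag; for every edge, both endpoints lie together in some bag; and for every vertex, the bags containing it form a connected subtree. Here edge (6,1) lies in no bag, so the decomposition is invalid.

No — edge (6,1) lies in no bag.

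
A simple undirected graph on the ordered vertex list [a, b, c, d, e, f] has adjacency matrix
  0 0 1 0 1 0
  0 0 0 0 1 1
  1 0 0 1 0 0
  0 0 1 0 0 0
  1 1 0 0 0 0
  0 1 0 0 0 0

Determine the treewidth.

A width-1 tree decomposition is:
Bags: B1 = {b, f}  B2 = {b, e}  B3 = {a, e}  B4 = {a, c}  B5 = {c, d}
Tree: B1–B2, B2–B3, B3–B4, B4–B5
Each bag holds 2 vertices, so the decomposition has width 1, which upper-bounds the treewidth. G has an edge, so its treewidth is at least 1. Hence tw(G) = 1 exactly.

1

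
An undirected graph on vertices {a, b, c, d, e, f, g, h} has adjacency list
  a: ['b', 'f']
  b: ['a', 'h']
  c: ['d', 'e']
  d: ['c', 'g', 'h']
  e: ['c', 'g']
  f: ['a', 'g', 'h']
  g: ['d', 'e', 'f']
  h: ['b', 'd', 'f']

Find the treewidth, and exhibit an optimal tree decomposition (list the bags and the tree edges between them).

The largest bag has 3 vertices, giving width 2; this decomposition certifies tw(G) ≤ 2. For the lower bound, G contains the cycle e–c–d–g–e, so G is not a forest; only forests have treewidth ≤ 1, hence tw(G) ≥ 2. The upper and lower bounds meet at 2, so that is the treewidth.

Treewidth 2.
One such decomposition:
Bags: B1 = {c, e, g}  B2 = {c, d, g}  B3 = {d, f, g}  B4 = {d, f, h}  B5 = {a, f, h}  B6 = {a, b, h}
Tree: B1–B2, B2–B3, B3–B4, B4–B5, B5–B6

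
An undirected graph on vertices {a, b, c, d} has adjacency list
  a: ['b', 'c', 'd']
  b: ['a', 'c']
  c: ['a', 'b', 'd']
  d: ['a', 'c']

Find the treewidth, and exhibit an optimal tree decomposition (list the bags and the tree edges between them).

Treewidth 2.
One such decomposition:
Bags: B1 = {a, b, c}  B2 = {a, c, d}
Tree: B1–B2

Each bag holds 3 vertices, so the decomposition has width 2, which upper-bounds the treewidth. For the lower bound, the 3 vertices {a, c, d} are pairwise adjacent, and any tree decomposition puts a clique entirely inside one bag — forcing width ≥ 2. Hence tw(G) = 2 exactly.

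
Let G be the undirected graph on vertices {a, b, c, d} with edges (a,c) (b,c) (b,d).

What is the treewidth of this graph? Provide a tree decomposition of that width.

Treewidth 1.
One optimal decomposition is:
Bags: B1 = {a, c}  B2 = {b, c}  B3 = {b, d}
Tree: B1–B2, B2–B3

The largest bag has 2 vertices, giving width 1; this decomposition certifies tw(G) ≤ 1. G has an edge, so its treewidth is at least 1. Hence tw(G) = 1 exactly.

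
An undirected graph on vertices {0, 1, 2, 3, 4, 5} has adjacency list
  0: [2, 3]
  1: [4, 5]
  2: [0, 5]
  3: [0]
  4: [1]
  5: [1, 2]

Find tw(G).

A width-1 tree decomposition is:
Bags: B1 = {0, 3}  B2 = {0, 2}  B3 = {2, 5}  B4 = {1, 5}  B5 = {1, 4}
Tree: B1–B2, B2–B3, B3–B4, B4–B5
The largest bag has 2 vertices, giving width 1; this decomposition certifies tw(G) ≤ 1. Any graph with an edge has treewidth ≥ 1, and G has the edge 3–0. Therefore the treewidth is 1.

1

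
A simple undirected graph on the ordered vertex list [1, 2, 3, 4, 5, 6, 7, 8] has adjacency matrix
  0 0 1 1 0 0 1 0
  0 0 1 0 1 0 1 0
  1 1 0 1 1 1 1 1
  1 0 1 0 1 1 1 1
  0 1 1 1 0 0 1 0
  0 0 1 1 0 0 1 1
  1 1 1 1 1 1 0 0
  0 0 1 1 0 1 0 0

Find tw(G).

3

A width-3 tree decomposition is:
Bags: B1 = {3, 4, 6, 7}  B2 = {3, 4, 6, 8}  B3 = {3, 4, 5, 7}  B4 = {2, 3, 5, 7}  B5 = {1, 3, 4, 7}
Tree: B1–B2, B1–B3, B3–B4, B1–B5
Each bag holds 4 vertices, so the decomposition has width 3, which upper-bounds the treewidth. Conversely, {2, 3, 5, 7} is a clique of size 4, and the vertices of any clique must share a bag in every tree decomposition; so some bag has ≥ 4 vertices and tw(G) ≥ 3. The upper and lower bounds meet at 3, so that is the treewidth.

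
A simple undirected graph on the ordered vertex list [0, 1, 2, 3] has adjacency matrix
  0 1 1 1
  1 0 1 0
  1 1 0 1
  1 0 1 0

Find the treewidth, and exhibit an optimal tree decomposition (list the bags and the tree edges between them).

The largest bag has 3 vertices, giving width 2; this decomposition certifies tw(G) ≤ 2. For the lower bound, the 3 vertices {0, 1, 2} are pairwise adjacent, and any tree decomposition puts a clique entirely inside one bag — forcing width ≥ 2. The upper and lower bounds meet at 2, so that is the treewidth.

Treewidth 2.
One such decomposition:
Bags: B1 = {0, 1, 2}  B2 = {0, 2, 3}
Tree: B1–B2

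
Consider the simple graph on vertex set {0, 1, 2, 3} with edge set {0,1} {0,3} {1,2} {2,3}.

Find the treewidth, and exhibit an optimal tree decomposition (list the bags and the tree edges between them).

Treewidth 2.
One such decomposition:
Bags: B1 = {1, 2, 3}  B2 = {0, 1, 3}
Tree: B1–B2

The largest bag has 3 vertices, giving width 2; this decomposition certifies tw(G) ≤ 2. For the lower bound, G contains the cycle 3–2–1–0–3, so G is not a forest; only forests have treewidth ≤ 1, hence tw(G) ≥ 2. Hence tw(G) = 2 exactly.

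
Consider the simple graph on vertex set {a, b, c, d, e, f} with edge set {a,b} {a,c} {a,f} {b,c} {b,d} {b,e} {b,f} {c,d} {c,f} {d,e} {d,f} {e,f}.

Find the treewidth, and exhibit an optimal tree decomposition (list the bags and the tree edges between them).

The largest bag has 4 vertices, giving width 3; this decomposition certifies tw(G) ≤ 3. Conversely, {b, d, e, f} is a clique of size 4, and the vertices of any clique must share a bag in every tree decomposition; so some bag has ≥ 4 vertices and tw(G) ≥ 3. Hence tw(G) = 3 exactly.

Treewidth 3.
One optimal decomposition is:
Bags: B1 = {b, c, d, f}  B2 = {b, d, e, f}  B3 = {a, b, c, f}
Tree: B1–B2, B1–B3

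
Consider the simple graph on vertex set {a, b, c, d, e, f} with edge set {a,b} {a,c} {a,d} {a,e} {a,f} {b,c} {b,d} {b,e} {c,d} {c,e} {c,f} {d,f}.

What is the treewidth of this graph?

3

A width-3 tree decomposition is:
Bags: B1 = {a, b, c, d}  B2 = {a, b, c, e}  B3 = {a, c, d, f}
Tree: B1–B2, B1–B3
The largest bag has 4 vertices, giving width 3; this decomposition certifies tw(G) ≤ 3. For the lower bound, the 4 vertices {a, c, d, f} are pairwise adjacent, and any tree decomposition puts a clique entirely inside one bag — forcing width ≥ 3. The upper and lower bounds meet at 3, so that is the treewidth.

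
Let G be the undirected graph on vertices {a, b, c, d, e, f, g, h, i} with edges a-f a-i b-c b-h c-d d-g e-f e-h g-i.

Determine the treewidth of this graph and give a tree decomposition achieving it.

Every bag has size at most 3, so the width is 3 − 1 = 2 and tw(G) ≤ 2. For the lower bound, G contains the cycle g–i–a–f–e–h–b–c–d–g, so G is not a forest; only forests have treewidth ≤ 1, hence tw(G) ≥ 2. Hence tw(G) = 2 exactly.

Treewidth 2.
Bags: B1 = {a, g, i}  B2 = {a, f, g}  B3 = {e, f, g}  B4 = {e, g, h}  B5 = {b, g, h}  B6 = {b, c, g}  B7 = {c, d, g}
Tree: B1–B2, B2–B3, B3–B4, B4–B5, B5–B6, B6–B7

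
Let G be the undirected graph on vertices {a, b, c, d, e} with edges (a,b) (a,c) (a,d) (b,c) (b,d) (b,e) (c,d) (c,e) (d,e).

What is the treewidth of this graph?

A width-3 tree decomposition is:
Bags: B1 = {a, b, c, d}  B2 = {b, c, d, e}
Tree: B1–B2
The largest bag has 4 vertices, giving width 3; this decomposition certifies tw(G) ≤ 3. For the lower bound, the 4 vertices {b, c, d, e} are pairwise adjacent, and any tree decomposition puts a clique entirely inside one bag — forcing width ≥ 3. Combining the bounds, tw(G) = 3.

3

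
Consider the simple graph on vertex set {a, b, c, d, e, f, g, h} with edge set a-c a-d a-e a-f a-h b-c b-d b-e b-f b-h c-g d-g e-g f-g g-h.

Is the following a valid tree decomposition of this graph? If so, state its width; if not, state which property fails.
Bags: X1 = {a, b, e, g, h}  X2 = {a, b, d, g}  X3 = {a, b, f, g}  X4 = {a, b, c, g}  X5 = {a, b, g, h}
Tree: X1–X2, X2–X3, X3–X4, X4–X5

A tree decomposition must satisfy three properties: every vertex lies in some bag; for every edge, both endpoints lie together in some bag; and for every vertex, the bags containing it form a connected subtree. Here bags containing vertex h are not connected in the tree, so the decomposition is invalid.

No — bags containing vertex h are not connected in the tree.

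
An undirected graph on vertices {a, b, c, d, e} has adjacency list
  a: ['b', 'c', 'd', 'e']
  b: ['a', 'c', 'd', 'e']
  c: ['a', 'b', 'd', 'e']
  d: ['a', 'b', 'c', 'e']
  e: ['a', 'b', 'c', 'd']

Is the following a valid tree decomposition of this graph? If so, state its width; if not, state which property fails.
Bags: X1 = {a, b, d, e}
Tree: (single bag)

A tree decomposition must satisfy three properties: every vertex lies in some bag; for every edge, both endpoints lie together in some bag; and for every vertex, the bags containing it form a connected subtree. Here vertex c appears in no bag, so the decomposition is invalid.

No — vertex c appears in no bag.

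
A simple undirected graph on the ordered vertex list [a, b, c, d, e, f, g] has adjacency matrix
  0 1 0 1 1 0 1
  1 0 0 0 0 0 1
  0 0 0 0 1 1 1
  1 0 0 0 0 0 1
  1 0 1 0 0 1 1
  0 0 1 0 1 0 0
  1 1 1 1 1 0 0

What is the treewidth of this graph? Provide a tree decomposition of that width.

The largest bag has 3 vertices, giving width 2; this decomposition certifies tw(G) ≤ 2. For the lower bound, the 3 vertices {c, e, g} are pairwise adjacent, and any tree decomposition puts a clique entirely inside one bag — forcing width ≥ 2. The upper and lower bounds meet at 2, so that is the treewidth.

Treewidth 2.
One optimal decomposition is:
Bags: B1 = {a, e, g}  B2 = {c, e, g}  B3 = {a, d, g}  B4 = {c, e, f}  B5 = {a, b, g}
Tree: B1–B2, B1–B3, B2–B4, B1–B5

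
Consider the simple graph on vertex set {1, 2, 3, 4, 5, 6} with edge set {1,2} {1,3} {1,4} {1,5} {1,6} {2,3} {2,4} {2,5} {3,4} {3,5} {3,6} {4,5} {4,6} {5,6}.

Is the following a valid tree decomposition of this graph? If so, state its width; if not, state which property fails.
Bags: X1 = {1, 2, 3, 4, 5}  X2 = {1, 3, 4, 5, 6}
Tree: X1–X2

Yes; width 4.

Every vertex of G appears in some bag (union = {1, 2, 3, 4, 5, 6}); every edge is covered by a bag; and for each vertex v the set of bags containing v is connected in the bag tree. The decomposition is therefore valid. The largest bag has 5 vertices, so the width is 4.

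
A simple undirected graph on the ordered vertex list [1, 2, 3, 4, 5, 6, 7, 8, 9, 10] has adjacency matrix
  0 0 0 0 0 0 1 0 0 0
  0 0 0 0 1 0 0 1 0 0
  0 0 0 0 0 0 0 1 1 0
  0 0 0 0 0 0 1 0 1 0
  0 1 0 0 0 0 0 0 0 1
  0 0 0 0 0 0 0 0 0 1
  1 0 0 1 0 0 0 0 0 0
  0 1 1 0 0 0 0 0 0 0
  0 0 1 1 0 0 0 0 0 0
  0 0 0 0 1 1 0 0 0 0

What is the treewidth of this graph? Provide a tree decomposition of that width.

Treewidth 1.
Bags: B1 = {6, 10}  B2 = {5, 10}  B3 = {2, 5}  B4 = {2, 8}  B5 = {3, 8}  B6 = {3, 9}  B7 = {4, 9}  B8 = {4, 7}  B9 = {1, 7}
Tree: B1–B2, B2–B3, B3–B4, B4–B5, B5–B6, B6–B7, B7–B8, B8–B9

Each bag holds 2 vertices, so the decomposition has width 1, which upper-bounds the treewidth. G has an edge, so its treewidth is at least 1. Therefore the treewidth is 1.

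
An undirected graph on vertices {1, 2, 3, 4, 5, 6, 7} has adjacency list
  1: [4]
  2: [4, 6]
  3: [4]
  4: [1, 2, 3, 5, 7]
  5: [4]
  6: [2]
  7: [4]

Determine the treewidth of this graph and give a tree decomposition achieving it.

Each bag holds 2 vertices, so the decomposition has width 1, which upper-bounds the treewidth. Any graph with an edge has treewidth ≥ 1, and G has the edge 5–4. Hence tw(G) = 1 exactly.

Treewidth 1.
One optimal decomposition is:
Bags: B1 = {4, 5}  B2 = {2, 4}  B3 = {4, 7}  B4 = {3, 4}  B5 = {1, 4}  B6 = {2, 6}
Tree: B1–B2, B2–B3, B2–B4, B4–B5, B2–B6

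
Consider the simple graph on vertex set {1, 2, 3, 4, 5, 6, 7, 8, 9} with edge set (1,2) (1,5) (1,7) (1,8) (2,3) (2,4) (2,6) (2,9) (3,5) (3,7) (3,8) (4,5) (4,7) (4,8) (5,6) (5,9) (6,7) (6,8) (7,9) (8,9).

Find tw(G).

A width-4 tree decomposition is:
Bags: B1 = {1, 2, 5, 7, 8}  B2 = {2, 3, 5, 7, 8}  B3 = {2, 5, 6, 7, 8}  B4 = {2, 5, 7, 8, 9}  B5 = {2, 4, 5, 7, 8}
Tree: B1–B2, B2–B3, B3–B4, B4–B5
Every bag has size at most 5, so the width is 5 − 1 = 4 and tw(G) ≤ 4. For the lower bound: the 5 vertex sets {1,8}, {2,3}, {5,6}, {7}, {9} are disjoint, each induces a connected subgraph, and every pair is joined by at least one edge of G. Contracting each set to a single vertex therefore yields K_{5} as a minor, and since treewidth is minor-monotone, tw(G) ≥ tw(K_{5}) = 4. Hence tw(G) = 4 exactly.

4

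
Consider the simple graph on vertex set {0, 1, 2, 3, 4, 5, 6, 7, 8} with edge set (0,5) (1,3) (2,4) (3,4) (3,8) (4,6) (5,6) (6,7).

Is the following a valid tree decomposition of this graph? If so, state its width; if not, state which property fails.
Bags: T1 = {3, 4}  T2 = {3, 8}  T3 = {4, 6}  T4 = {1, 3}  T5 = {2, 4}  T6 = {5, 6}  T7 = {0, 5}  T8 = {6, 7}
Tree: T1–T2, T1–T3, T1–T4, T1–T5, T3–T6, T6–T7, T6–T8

Yes; width 1.

Vertex coverage: the bags together contain {0, 1, 2, 3, 4, 5, 6, 7, 8}, the full vertex set. Edge coverage: each edge of G has both endpoints in at least one bag. Running intersection: for every vertex, the bags containing it form a connected subtree. All three properties hold, so this is a valid tree decomposition of width max|bag| − 1 = 1, and hence tw(G) ≤ 1.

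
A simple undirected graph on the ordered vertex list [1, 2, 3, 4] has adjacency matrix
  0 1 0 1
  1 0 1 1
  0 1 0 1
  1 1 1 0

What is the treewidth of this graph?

2

A width-2 tree decomposition is:
Bags: B1 = {1, 2, 4}  B2 = {2, 3, 4}
Tree: B1–B2
Each bag holds 3 vertices, so the decomposition has width 2, which upper-bounds the treewidth. For the lower bound, the 3 vertices {1, 2, 4} are pairwise adjacent, and any tree decomposition puts a clique entirely inside one bag — forcing width ≥ 2. Therefore the treewidth is 2.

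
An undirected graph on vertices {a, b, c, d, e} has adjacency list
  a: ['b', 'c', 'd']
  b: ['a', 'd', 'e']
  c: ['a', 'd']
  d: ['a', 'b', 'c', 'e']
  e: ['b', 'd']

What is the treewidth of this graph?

2

A width-2 tree decomposition is:
Bags: B1 = {b, d, e}  B2 = {a, b, d}  B3 = {a, c, d}
Tree: B1–B2, B2–B3
Every bag has size at most 3, so the width is 3 − 1 = 2 and tw(G) ≤ 2. For the lower bound, the 3 vertices {b, d, e} are pairwise adjacent, and any tree decomposition puts a clique entirely inside one bag — forcing width ≥ 2. Therefore the treewidth is 2.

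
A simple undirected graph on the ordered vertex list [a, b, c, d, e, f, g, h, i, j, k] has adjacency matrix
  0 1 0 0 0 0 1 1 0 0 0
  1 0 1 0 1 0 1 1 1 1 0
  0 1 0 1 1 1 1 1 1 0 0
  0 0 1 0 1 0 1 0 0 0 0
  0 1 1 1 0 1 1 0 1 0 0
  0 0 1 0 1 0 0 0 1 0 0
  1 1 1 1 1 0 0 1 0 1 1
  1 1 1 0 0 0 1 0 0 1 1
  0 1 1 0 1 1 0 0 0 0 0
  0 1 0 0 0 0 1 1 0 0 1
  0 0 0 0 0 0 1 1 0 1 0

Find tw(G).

3

A width-3 tree decomposition is:
Bags: B1 = {b, c, g, h}  B2 = {b, c, e, g}  B3 = {b, c, e, i}  B4 = {c, e, f, i}  B5 = {b, g, h, j}  B6 = {g, h, j, k}  B7 = {a, b, g, h}  B8 = {c, d, e, g}
Tree: B1–B2, B2–B3, B3–B4, B1–B5, B5–B6, B1–B7, B2–B8
Every bag has size at most 4, so the width is 4 − 1 = 3 and tw(G) ≤ 3. On the other hand G contains the 4-clique {c, d, e, g}. A clique must lie in a single bag of any decomposition, so no decomposition can have width below 3. Combining the bounds, tw(G) = 3.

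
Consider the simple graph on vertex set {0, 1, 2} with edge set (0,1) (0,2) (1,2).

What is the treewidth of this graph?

2

A width-2 tree decomposition is:
Bags: B1 = {0, 1, 2}
Tree: (single bag)
A single bag containing all 3 vertices is trivially a valid decomposition of width 2. Conversely, {0, 1, 2} is a clique of size 3, and the vertices of any clique must share a bag in every tree decomposition; so some bag has ≥ 3 vertices and tw(G) ≥ 2. The upper and lower bounds meet at 2, so that is the treewidth.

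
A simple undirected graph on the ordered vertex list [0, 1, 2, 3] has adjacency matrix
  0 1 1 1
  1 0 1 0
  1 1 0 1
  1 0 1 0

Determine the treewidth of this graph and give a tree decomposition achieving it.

The largest bag has 3 vertices, giving width 2; this decomposition certifies tw(G) ≤ 2. Conversely, {0, 1, 2} is a clique of size 3, and the vertices of any clique must share a bag in every tree decomposition; so some bag has ≥ 3 vertices and tw(G) ≥ 2. The upper and lower bounds meet at 2, so that is the treewidth.

Treewidth 2.
Bags: B1 = {0, 2, 3}  B2 = {0, 1, 2}
Tree: B1–B2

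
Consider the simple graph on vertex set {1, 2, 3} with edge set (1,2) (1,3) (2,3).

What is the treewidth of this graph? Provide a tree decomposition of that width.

With just one bag of size 3, the width is 3 − 1 = 2, so tw(G) ≤ 2. For the lower bound, the 3 vertices {1, 2, 3} are pairwise adjacent, and any tree decomposition puts a clique entirely inside one bag — forcing width ≥ 2. Combining the bounds, tw(G) = 2.

Treewidth 2.
One such decomposition:
Bags: B1 = {1, 2, 3}
Tree: (single bag)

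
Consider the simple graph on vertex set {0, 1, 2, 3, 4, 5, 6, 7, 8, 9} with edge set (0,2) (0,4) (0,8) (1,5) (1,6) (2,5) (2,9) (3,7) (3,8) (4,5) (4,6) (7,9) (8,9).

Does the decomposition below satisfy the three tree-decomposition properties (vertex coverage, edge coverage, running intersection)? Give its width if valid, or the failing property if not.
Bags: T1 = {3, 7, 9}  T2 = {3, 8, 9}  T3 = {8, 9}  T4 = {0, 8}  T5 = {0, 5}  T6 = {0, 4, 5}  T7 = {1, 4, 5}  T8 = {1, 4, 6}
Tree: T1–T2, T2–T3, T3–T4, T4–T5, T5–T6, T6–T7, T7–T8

No — vertex 2 appears in no bag.

A tree decomposition must satisfy three properties: every vertex lies in some bag; for every edge, both endpoints lie together in some bag; and for every vertex, the bags containing it form a connected subtree. Here vertex 2 appears in no bag, so the decomposition is invalid.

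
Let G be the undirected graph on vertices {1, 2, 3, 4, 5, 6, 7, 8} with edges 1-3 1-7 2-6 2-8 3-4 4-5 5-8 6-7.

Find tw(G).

2

A width-2 tree decomposition is:
Bags: B1 = {2, 5, 8}  B2 = {2, 5, 6}  B3 = {5, 6, 7}  B4 = {1, 5, 7}  B5 = {1, 3, 5}  B6 = {3, 4, 5}
Tree: B1–B2, B2–B3, B3–B4, B4–B5, B5–B6
The largest bag has 3 vertices, giving width 2; this decomposition certifies tw(G) ≤ 2. The edges 5–8–2–6–7–1–3–4–5 form a cycle, so G is not a tree and its treewidth is at least 2. The upper and lower bounds meet at 2, so that is the treewidth.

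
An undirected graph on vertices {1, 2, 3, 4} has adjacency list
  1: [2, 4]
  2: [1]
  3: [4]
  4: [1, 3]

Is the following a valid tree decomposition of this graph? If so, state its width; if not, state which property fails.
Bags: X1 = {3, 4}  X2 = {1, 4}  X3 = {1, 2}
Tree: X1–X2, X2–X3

Yes; width 1.

Every vertex of G appears in some bag (union = {1, 2, 3, 4}); every edge is covered by a bag; and for each vertex v the set of bags containing v is connected in the bag tree. The decomposition is therefore valid. The largest bag has 2 vertices, so the width is 1.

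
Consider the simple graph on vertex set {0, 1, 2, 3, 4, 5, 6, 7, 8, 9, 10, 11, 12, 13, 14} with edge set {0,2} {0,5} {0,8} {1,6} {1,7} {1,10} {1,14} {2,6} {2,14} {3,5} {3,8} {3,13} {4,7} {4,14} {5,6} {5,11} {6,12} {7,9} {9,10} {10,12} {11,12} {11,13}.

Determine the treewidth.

A width-3 tree decomposition is:
Bags: B1 = {3, 8, 11, 13}  B2 = {3, 5, 8, 11}  B3 = {0, 5, 8, 11}  B4 = {0, 5, 11, 12}  B5 = {0, 5, 6, 12}  B6 = {0, 2, 6, 12}  B7 = {2, 6, 10, 12}  B8 = {1, 2, 6, 10}  B9 = {1, 2, 10, 14}  B10 = {1, 9, 10, 14}  B11 = {1, 7, 9, 14}  B12 = {4, 7, 9, 14}
Tree: B1–B2, B2–B3, B3–B4, B4–B5, B5–B6, B6–B7, B7–B8, B8–B9, B9–B10, B10–B11, B11–B12
Each bag holds 4 vertices, so the decomposition has width 3, which upper-bounds the treewidth. For the lower bound: the 4 vertex sets {3,8,13}, {11}, {5}, {0,2,6,12} are disjoint, each induces a connected subgraph, and every pair is joined by at least one edge of G. Contracting each set to a single vertex therefore yields K_{4} as a minor, and since treewidth is minor-monotone, tw(G) ≥ tw(K_{4}) = 3. Therefore the treewidth is 3.

3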